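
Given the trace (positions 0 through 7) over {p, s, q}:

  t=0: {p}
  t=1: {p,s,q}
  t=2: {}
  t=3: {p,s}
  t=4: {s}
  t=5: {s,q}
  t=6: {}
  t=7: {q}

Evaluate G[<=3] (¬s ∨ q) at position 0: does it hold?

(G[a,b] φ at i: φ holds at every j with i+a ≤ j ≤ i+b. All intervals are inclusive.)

Check (¬s ∨ q) at every j in [0,3]:
  j=0: true
  j=1: true
  j=2: true
  j=3: false
Fails at j=3 → formula fails.

Does not hold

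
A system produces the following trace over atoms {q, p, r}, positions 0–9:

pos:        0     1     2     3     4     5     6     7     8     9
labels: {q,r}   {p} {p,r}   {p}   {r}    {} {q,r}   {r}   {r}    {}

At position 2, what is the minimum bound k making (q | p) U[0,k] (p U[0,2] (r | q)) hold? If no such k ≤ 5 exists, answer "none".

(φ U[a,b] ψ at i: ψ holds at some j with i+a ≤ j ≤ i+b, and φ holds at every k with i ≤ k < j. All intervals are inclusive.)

Need earliest j ≥ 2 with (p U[0,2] (r | q)), and (q | p) at every k in [2,j-1].
  j=2: rhs holds (empty prefix). k = 0.

0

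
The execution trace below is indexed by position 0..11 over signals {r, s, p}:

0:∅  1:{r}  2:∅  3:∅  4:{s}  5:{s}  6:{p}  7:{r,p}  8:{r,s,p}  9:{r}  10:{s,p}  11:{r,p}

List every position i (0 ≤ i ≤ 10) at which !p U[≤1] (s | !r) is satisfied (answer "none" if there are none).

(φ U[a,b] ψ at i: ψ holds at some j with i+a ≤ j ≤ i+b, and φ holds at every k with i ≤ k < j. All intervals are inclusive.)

0, 1, 2, 3, 4, 5, 6, 8, 9, 10

Evaluate at each i in [0,10]:
  i=0: ✓ (rhs at j=0)
  i=1: ✓ (rhs at j=2; lhs holds on [1,1])
  i=2: ✓ (rhs at j=2)
  i=3: ✓ (rhs at j=3)
  i=4: ✓ (rhs at j=4)
  i=5: ✓ (rhs at j=5)
  i=6: ✓ (rhs at j=6)
  i=7: ✗ (lhs fails at k=7 before rhs at j=8)
  i=8: ✓ (rhs at j=8)
  i=9: ✓ (rhs at j=10; lhs holds on [9,9])
  i=10: ✓ (rhs at j=10)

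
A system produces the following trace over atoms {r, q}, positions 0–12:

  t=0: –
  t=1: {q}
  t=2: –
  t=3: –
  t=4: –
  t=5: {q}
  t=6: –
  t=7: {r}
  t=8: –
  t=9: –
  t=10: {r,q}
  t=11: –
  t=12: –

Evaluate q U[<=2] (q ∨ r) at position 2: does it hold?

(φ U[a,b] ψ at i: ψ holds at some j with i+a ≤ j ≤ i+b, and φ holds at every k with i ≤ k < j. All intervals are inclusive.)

Need some j in [2,4] with (q ∨ r), and q at every k in [2,j-1].
  j=2: (q ∨ r) false.
  j=3: (q ∨ r) false.
  j=4: (q ∨ r) false.
No j in the window works → until fails.

No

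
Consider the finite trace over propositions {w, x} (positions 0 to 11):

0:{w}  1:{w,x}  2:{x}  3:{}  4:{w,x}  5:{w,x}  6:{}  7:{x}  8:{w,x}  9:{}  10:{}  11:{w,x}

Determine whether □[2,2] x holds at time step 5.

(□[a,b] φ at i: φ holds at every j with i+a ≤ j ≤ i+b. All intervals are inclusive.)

True

Check x at every j in [7,7]:
  j=7: true
All positions satisfy it → formula holds.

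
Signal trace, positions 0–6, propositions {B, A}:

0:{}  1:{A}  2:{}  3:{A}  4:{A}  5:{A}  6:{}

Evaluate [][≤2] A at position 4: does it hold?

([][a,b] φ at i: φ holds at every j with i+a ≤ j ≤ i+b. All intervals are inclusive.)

Check A at every j in [4,6]:
  j=4: true
  j=5: true
  j=6: false
Fails at j=6 → formula fails.

False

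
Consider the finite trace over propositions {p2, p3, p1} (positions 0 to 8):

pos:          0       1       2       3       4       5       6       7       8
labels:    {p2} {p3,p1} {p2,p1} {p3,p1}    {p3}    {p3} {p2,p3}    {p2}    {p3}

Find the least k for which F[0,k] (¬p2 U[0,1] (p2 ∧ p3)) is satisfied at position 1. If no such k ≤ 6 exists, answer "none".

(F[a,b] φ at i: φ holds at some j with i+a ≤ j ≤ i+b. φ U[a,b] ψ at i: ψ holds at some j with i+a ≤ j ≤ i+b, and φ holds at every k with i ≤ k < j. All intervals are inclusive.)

Scan j = 1,2,… for (¬p2 U[0,1] (p2 ∧ p3)):
  j=1: fails
  j=2: fails
  j=3: fails
  j=4: fails
  j=5: holds
First hit at j=5, so smallest k = 5-1 = 4.

4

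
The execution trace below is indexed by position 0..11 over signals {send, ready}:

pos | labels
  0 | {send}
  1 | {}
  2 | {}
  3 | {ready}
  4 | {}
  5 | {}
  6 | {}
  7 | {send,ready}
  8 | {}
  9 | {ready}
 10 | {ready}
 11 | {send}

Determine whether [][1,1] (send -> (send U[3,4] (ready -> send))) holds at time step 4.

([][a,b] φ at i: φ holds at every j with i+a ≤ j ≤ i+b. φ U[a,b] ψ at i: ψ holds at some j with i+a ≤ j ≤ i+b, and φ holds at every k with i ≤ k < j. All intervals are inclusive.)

Check (send -> (send U[3,4] (ready -> send))) at every j in [5,5]:
  j=5: antecedent false → ✓
All positions satisfy it → formula holds.

Yes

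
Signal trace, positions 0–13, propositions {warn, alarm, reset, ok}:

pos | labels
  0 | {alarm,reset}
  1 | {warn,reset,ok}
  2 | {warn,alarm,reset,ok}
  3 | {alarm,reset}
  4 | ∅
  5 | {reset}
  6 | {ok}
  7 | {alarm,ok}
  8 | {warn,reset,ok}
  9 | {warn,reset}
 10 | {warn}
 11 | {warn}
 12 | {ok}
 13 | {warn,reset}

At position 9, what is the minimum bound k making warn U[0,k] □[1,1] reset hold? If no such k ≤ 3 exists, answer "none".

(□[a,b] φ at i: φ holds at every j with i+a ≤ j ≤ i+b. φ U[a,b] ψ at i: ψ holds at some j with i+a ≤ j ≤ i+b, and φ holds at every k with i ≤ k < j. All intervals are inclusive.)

Need earliest j ≥ 9 with □[1,1] reset, and warn at every k in [9,j-1].
  j=9: rhs fails.
  j=10: rhs fails.
  j=11: rhs fails.
  j=12: rhs holds; lhs holds on [9,11]. k = 3.

3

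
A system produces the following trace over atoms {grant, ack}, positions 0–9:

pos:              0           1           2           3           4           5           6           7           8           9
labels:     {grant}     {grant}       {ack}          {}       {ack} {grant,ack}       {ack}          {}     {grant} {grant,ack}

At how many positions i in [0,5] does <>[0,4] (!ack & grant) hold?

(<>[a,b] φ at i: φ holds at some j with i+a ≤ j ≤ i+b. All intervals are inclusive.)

4

Evaluate at each i in [0,5]:
  i=0: ✓ (witness j=0)
  i=1: ✓ (witness j=1)
  i=2: ✗ (none in [2,6])
  i=3: ✗ (none in [3,7])
  i=4: ✓ (witness j=8)
  i=5: ✓ (witness j=8)
Positions where it holds: {0, 1, 4, 5} → 4.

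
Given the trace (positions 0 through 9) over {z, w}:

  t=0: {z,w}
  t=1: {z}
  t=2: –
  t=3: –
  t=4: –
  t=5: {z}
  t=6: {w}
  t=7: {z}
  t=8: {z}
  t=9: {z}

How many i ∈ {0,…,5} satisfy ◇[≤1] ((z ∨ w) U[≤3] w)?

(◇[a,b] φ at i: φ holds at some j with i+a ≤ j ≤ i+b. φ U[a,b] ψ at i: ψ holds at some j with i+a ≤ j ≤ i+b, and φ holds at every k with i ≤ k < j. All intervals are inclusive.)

3

Evaluate at each i in [0,5]:
  i=0: ✓ (witness j=0)
  i=1: ✗ (none in [1,2])
  i=2: ✗ (none in [2,3])
  i=3: ✗ (none in [3,4])
  i=4: ✓ (witness j=5)
  i=5: ✓ (witness j=5)
Positions where it holds: {0, 4, 5} → 3.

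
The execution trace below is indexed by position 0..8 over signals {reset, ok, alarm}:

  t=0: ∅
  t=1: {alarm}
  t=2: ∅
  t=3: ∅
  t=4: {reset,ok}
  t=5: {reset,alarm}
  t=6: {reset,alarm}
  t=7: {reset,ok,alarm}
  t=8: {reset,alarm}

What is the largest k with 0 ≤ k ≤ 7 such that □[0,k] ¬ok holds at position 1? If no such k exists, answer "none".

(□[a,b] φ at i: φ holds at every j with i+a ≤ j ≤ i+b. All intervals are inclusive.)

2

¬ok must hold from j=1 onward; find where it first fails.
  j=1: holds
  j=2: holds
  j=3: holds
  j=4: fails
Holds on [1,3], so largest k = 2.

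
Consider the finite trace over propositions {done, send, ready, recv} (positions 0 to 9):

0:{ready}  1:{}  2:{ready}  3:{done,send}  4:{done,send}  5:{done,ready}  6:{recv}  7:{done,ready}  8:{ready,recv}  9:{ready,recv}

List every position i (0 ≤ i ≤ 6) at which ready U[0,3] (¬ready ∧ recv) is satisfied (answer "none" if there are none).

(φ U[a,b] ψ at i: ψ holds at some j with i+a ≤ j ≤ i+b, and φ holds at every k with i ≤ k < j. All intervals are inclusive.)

5, 6

Evaluate at each i in [0,6]:
  i=0: ✗ (no rhs in [0,3])
  i=1: ✗ (no rhs in [1,4])
  i=2: ✗ (no rhs in [2,5])
  i=3: ✗ (lhs fails at k=3 before rhs at j=6)
  i=4: ✗ (lhs fails at k=4 before rhs at j=6)
  i=5: ✓ (rhs at j=6; lhs holds on [5,5])
  i=6: ✓ (rhs at j=6)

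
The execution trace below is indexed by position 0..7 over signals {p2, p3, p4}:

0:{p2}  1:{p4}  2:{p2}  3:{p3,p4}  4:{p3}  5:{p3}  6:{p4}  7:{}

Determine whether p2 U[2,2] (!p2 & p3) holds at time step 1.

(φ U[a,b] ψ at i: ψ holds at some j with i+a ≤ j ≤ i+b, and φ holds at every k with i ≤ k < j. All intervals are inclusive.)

Need some j in [3,3] with (!p2 & p3), and p2 at every k in [1,j-1].
  j=3: (!p2 & p3) holds, but p2 fails at k=1 → not this j.
No j in the window works → until fails.

No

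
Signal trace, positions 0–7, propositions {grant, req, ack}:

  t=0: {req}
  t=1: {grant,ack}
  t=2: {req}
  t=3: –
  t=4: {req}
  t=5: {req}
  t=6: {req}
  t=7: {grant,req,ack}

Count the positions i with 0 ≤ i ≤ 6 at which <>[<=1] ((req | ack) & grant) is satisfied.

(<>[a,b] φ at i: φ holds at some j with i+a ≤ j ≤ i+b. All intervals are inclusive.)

Evaluate at each i in [0,6]:
  i=0: ✓ (witness j=1)
  i=1: ✓ (witness j=1)
  i=2: ✗ (none in [2,3])
  i=3: ✗ (none in [3,4])
  i=4: ✗ (none in [4,5])
  i=5: ✗ (none in [5,6])
  i=6: ✓ (witness j=7)
Positions where it holds: {0, 1, 6} → 3.

3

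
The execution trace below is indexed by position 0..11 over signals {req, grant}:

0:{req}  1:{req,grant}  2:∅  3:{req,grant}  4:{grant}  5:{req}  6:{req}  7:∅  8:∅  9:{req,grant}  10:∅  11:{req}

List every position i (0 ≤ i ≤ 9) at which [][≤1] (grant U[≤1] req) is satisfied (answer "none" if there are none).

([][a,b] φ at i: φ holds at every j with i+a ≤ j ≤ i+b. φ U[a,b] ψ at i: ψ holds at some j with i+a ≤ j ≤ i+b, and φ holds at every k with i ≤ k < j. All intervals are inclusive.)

0, 3, 4, 5

Evaluate at each i in [0,9]:
  i=0: ✓ (all of [0,1])
  i=1: ✗ (fails at j=2)
  i=2: ✗ (fails at j=2)
  i=3: ✓ (all of [3,4])
  i=4: ✓ (all of [4,5])
  i=5: ✓ (all of [5,6])
  i=6: ✗ (fails at j=7)
  i=7: ✗ (fails at j=7)
  i=8: ✗ (fails at j=8)
  i=9: ✗ (fails at j=10)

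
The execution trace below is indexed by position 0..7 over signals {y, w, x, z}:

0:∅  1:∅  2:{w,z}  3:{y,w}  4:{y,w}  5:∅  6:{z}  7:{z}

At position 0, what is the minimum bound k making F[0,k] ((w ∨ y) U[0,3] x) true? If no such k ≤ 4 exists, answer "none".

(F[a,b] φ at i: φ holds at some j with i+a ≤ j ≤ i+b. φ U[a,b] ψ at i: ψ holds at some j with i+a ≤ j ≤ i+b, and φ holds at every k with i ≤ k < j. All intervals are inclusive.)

Scan j = 0,1,… for ((w ∨ y) U[0,3] x):
  j=0: fails
  j=1: fails
  j=2: fails
  j=3: fails
  j=4: fails
No j in [0,4] satisfies it → none.

none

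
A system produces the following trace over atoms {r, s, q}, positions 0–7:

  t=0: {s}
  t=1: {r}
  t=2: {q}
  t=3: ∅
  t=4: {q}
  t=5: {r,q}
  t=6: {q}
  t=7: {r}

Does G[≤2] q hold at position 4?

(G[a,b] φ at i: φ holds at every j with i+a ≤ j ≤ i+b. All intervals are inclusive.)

True

Check q at every j in [4,6]:
  j=4: true
  j=5: true
  j=6: true
All positions satisfy it → formula holds.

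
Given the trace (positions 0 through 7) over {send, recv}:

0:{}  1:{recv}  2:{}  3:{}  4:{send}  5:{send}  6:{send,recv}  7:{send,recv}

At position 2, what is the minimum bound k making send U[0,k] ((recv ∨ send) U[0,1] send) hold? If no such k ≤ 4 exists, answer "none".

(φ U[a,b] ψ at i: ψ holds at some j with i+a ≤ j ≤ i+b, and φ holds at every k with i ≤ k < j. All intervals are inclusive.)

Need earliest j ≥ 2 with ((recv ∨ send) U[0,1] send), and send at every k in [2,j-1].
  j=2: rhs fails.
  j=3: rhs fails.
  j=4: rhs holds but lhs fails at k=2.
  j=5: rhs holds but lhs fails at k=2.
  j=6: rhs holds but lhs fails at k=2.
No witness within the range → none.

none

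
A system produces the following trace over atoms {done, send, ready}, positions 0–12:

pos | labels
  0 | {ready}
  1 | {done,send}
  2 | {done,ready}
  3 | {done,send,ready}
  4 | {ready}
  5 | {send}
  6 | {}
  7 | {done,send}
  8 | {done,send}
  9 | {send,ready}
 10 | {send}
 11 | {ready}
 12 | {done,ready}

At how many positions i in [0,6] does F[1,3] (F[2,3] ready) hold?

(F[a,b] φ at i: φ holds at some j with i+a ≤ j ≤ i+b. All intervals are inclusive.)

Evaluate at each i in [0,6]:
  i=0: ✓ (witness j=1)
  i=1: ✓ (witness j=2)
  i=2: ✗ (none in [3,5])
  i=3: ✓ (witness j=6)
  i=4: ✓ (witness j=6)
  i=5: ✓ (witness j=6)
  i=6: ✓ (witness j=7)
Positions where it holds: {0, 1, 3, 4, 5, 6} → 6.

6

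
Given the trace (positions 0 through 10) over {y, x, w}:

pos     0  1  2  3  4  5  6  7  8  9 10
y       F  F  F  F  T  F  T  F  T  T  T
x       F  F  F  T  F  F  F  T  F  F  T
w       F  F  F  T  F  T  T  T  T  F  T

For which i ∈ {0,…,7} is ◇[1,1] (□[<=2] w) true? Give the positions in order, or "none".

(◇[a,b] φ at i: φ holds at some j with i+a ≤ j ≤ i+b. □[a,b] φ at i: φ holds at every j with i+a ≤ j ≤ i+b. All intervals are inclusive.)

Evaluate at each i in [0,7]:
  i=0: ✗ (none in [1,1])
  i=1: ✗ (none in [2,2])
  i=2: ✗ (none in [3,3])
  i=3: ✗ (none in [4,4])
  i=4: ✓ (witness j=5)
  i=5: ✓ (witness j=6)
  i=6: ✗ (none in [7,7])
  i=7: ✗ (none in [8,8])

4, 5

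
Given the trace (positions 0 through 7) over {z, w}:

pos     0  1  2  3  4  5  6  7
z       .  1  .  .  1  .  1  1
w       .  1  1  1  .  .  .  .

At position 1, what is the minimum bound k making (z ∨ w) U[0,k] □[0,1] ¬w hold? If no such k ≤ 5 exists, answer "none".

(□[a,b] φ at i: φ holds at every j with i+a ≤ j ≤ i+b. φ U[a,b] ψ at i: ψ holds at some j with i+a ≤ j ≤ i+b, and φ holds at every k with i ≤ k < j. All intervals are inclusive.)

Need earliest j ≥ 1 with □[0,1] ¬w, and (z ∨ w) at every k in [1,j-1].
  j=1: rhs fails.
  j=2: rhs fails.
  j=3: rhs fails.
  j=4: rhs holds; lhs holds on [1,3]. k = 3.

3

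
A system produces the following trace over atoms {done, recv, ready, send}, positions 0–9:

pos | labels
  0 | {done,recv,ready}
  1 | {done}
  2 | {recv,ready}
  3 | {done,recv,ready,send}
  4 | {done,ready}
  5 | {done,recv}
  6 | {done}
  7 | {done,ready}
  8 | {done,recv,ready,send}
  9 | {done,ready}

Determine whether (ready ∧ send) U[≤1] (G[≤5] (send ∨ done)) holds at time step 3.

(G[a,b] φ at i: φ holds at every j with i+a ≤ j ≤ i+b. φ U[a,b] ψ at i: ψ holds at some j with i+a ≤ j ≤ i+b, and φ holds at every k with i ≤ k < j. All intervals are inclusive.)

Yes

Need some j in [3,4] with G[≤5] (send ∨ done), and (ready ∧ send) at every k in [3,j-1].
  j=3: G[≤5] (send ∨ done) holds; no prefix to check → satisfied.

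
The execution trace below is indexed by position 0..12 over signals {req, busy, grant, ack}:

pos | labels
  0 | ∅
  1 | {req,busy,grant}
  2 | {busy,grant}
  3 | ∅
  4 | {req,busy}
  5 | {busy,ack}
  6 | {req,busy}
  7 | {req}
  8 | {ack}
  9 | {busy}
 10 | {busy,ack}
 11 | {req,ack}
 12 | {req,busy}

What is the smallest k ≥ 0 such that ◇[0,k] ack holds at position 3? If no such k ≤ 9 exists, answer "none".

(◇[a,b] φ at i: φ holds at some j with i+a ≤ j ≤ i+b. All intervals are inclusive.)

2

Scan j = 3,4,… for ack:
  j=3: fails
  j=4: fails
  j=5: holds
First hit at j=5, so smallest k = 5-3 = 2.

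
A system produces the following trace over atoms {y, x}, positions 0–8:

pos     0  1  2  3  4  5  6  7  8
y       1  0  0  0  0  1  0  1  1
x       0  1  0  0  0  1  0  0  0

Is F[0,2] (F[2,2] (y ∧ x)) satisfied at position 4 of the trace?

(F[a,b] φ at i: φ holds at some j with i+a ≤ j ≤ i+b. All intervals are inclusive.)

Check F[2,2] (y ∧ x) at each j in [4,6]:
  j=4: fails (none in [6,6])
  j=5: fails (none in [7,7])
  j=6: fails (none in [8,8])
No position in the window satisfies it → formula fails.

False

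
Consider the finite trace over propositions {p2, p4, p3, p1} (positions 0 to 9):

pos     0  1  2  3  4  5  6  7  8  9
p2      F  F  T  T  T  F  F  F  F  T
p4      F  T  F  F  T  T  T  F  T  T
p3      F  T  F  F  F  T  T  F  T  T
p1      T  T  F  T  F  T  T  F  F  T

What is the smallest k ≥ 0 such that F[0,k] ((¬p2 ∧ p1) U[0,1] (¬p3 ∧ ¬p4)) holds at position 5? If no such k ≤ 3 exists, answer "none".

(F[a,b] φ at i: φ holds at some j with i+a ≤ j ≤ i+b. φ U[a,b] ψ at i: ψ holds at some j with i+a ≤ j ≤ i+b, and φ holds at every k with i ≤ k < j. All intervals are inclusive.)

Scan j = 5,6,… for ((¬p2 ∧ p1) U[0,1] (¬p3 ∧ ¬p4)):
  j=5: fails
  j=6: holds
First hit at j=6, so smallest k = 6-5 = 1.

1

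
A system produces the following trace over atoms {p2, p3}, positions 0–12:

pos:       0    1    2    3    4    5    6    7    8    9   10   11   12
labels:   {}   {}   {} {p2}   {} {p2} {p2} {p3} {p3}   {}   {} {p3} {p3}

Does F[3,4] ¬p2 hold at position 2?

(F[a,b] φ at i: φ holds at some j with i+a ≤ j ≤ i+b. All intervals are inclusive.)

False

Check ¬p2 at each j in [5,6]:
  j=5: false
  j=6: false
No position in the window satisfies it → formula fails.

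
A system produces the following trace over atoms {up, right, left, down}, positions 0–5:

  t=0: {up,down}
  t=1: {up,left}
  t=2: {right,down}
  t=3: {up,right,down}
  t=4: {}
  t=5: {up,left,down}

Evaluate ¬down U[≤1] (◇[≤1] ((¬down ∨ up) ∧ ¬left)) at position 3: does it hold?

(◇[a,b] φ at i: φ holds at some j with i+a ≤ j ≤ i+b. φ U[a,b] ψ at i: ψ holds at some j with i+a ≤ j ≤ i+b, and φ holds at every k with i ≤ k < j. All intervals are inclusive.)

Yes

Need some j in [3,4] with ◇[≤1] ((¬down ∨ up) ∧ ¬left), and ¬down at every k in [3,j-1].
  j=3: ◇[≤1] ((¬down ∨ up) ∧ ¬left) holds; no prefix to check → satisfied.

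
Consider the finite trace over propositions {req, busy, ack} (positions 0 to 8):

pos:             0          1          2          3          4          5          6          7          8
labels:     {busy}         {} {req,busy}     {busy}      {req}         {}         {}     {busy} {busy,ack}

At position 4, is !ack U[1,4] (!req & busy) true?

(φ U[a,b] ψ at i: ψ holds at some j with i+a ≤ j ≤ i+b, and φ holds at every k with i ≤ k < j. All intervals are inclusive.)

Holds

Need some j in [5,8] with (!req & busy), and !ack at every k in [4,j-1].
  j=5: (!req & busy) false.
  j=6: (!req & busy) false.
  j=7: (!req & busy) holds; !ack holds at every k in [4,6] → satisfied.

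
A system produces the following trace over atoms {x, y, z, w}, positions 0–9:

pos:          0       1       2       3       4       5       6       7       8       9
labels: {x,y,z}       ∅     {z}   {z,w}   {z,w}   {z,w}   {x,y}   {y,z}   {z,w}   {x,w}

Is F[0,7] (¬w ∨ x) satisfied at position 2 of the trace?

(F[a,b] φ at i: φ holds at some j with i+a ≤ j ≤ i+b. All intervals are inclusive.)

True

Check (¬w ∨ x) at each j in [2,9]:
  j=2: true
  j=3: false
  j=4: false
  j=5: false
  j=6: true
  j=7: true
  j=8: false
  j=9: true
Found at j=2 → formula holds.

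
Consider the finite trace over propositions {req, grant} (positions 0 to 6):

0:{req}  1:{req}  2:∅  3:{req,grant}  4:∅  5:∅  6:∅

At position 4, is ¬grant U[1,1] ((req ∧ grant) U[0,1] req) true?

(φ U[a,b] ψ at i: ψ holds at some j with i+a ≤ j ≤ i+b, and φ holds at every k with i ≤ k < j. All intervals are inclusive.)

Does not hold

Need some j in [5,5] with ((req ∧ grant) U[0,1] req), and ¬grant at every k in [4,j-1].
  j=5: ((req ∧ grant) U[0,1] req) — fails.
No j in the window works → until fails.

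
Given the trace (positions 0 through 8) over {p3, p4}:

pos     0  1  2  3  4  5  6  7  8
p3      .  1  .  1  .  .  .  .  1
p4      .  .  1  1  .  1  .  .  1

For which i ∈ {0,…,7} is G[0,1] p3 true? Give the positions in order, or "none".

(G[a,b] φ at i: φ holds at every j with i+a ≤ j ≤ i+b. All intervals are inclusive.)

none

Evaluate at each i in [0,7]:
  i=0: ✗ (fails at j=0)
  i=1: ✗ (fails at j=2)
  i=2: ✗ (fails at j=2)
  i=3: ✗ (fails at j=4)
  i=4: ✗ (fails at j=4)
  i=5: ✗ (fails at j=5)
  i=6: ✗ (fails at j=6)
  i=7: ✗ (fails at j=7)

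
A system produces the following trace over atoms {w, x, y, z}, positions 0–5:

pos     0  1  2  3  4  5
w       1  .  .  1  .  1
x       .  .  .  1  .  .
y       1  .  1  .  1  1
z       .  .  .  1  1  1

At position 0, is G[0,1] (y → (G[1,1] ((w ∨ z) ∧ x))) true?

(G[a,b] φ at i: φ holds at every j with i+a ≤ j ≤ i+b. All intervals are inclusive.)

Check (y → (G[1,1] ((w ∨ z) ∧ x))) at every j in [0,1]:
  j=0: antecedent true; consequent fails at 1 → ✗
  j=1: antecedent false → ✓
Fails at j=0 → formula fails.

No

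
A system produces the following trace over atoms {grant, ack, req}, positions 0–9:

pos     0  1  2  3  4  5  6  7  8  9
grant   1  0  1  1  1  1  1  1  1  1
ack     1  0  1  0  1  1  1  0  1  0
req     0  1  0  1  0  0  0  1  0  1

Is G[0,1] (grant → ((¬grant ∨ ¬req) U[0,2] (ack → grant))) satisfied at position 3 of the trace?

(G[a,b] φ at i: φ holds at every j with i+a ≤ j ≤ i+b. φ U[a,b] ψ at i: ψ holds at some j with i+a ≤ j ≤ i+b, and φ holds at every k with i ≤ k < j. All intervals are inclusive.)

Holds

Check (grant → ((¬grant ∨ ¬req) U[0,2] (ack → grant))) at every j in [3,4]:
  j=3: antecedent true; consequent holds → ✓
  j=4: antecedent true; consequent holds → ✓
All positions satisfy it → formula holds.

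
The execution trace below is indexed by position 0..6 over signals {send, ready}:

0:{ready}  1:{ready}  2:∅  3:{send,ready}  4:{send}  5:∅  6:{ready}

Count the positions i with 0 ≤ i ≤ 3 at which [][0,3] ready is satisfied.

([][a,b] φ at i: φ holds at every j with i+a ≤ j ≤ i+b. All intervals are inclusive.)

0

Evaluate at each i in [0,3]:
  i=0: ✗ (fails at j=2)
  i=1: ✗ (fails at j=2)
  i=2: ✗ (fails at j=2)
  i=3: ✗ (fails at j=4)
Positions where it holds: {} → 0.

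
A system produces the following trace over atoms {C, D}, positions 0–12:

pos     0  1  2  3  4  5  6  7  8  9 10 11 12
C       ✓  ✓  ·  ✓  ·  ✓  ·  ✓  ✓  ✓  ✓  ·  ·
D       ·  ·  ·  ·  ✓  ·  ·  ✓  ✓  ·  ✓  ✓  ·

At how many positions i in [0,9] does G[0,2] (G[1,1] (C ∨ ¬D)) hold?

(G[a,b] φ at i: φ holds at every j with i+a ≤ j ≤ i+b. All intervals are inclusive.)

Evaluate at each i in [0,9]:
  i=0: ✓ (all of [0,2])
  i=1: ✗ (fails at j=3)
  i=2: ✗ (fails at j=3)
  i=3: ✗ (fails at j=3)
  i=4: ✓ (all of [4,6])
  i=5: ✓ (all of [5,7])
  i=6: ✓ (all of [6,8])
  i=7: ✓ (all of [7,9])
  i=8: ✗ (fails at j=10)
  i=9: ✗ (fails at j=10)
Positions where it holds: {0, 4, 5, 6, 7} → 5.

5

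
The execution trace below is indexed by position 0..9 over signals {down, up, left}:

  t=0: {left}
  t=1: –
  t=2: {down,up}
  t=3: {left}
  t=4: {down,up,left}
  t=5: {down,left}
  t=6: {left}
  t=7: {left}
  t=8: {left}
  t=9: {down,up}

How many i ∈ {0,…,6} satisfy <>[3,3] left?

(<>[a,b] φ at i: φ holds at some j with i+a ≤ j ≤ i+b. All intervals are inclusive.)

Evaluate at each i in [0,6]:
  i=0: ✓ (witness j=3)
  i=1: ✓ (witness j=4)
  i=2: ✓ (witness j=5)
  i=3: ✓ (witness j=6)
  i=4: ✓ (witness j=7)
  i=5: ✓ (witness j=8)
  i=6: ✗ (none in [9,9])
Positions where it holds: {0, 1, 2, 3, 4, 5} → 6.

6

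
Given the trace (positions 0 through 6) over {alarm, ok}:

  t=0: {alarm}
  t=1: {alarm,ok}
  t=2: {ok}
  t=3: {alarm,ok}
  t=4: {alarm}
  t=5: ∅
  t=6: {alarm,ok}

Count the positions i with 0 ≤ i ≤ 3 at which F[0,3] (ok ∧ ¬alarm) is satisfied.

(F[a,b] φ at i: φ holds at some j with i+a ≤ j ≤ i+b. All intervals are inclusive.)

3

Evaluate at each i in [0,3]:
  i=0: ✓ (witness j=2)
  i=1: ✓ (witness j=2)
  i=2: ✓ (witness j=2)
  i=3: ✗ (none in [3,6])
Positions where it holds: {0, 1, 2} → 3.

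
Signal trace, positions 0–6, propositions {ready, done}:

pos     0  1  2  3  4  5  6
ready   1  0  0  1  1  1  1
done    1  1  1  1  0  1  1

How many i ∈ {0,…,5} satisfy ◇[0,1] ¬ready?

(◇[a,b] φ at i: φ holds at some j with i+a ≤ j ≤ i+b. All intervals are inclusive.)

Evaluate at each i in [0,5]:
  i=0: ✓ (witness j=1)
  i=1: ✓ (witness j=1)
  i=2: ✓ (witness j=2)
  i=3: ✗ (none in [3,4])
  i=4: ✗ (none in [4,5])
  i=5: ✗ (none in [5,6])
Positions where it holds: {0, 1, 2} → 3.

3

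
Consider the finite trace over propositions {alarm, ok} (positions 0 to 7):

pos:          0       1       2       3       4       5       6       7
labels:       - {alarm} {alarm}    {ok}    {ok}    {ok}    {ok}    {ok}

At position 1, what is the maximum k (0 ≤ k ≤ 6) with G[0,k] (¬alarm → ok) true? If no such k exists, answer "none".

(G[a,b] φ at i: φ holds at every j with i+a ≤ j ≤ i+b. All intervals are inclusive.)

6

(¬alarm → ok) must hold from j=1 onward; find where it first fails.
  j=1: holds
  j=2: holds
  j=3: holds
  j=4: holds
  j=5: holds
  j=6: holds
  j=7: holds
Holds through j=7; largest k = 6.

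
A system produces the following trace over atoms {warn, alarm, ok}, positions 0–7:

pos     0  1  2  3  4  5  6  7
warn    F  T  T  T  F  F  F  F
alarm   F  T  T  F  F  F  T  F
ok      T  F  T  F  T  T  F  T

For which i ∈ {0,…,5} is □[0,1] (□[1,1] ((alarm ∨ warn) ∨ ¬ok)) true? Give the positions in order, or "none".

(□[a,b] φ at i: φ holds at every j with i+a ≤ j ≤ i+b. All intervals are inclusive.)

0, 1

Evaluate at each i in [0,5]:
  i=0: ✓ (all of [0,1])
  i=1: ✓ (all of [1,2])
  i=2: ✗ (fails at j=3)
  i=3: ✗ (fails at j=3)
  i=4: ✗ (fails at j=4)
  i=5: ✗ (fails at j=6)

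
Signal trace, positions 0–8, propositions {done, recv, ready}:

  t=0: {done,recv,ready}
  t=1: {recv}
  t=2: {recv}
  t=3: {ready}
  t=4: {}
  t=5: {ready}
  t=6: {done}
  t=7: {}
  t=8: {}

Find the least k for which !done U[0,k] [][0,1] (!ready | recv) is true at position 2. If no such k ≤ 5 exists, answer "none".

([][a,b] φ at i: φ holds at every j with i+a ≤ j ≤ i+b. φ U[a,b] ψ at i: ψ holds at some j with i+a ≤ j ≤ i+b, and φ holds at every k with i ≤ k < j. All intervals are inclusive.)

4

Need earliest j ≥ 2 with [][0,1] (!ready | recv), and !done at every k in [2,j-1].
  j=2: rhs fails.
  j=3: rhs fails.
  j=4: rhs fails.
  j=5: rhs fails.
  j=6: rhs holds; lhs holds on [2,5]. k = 4.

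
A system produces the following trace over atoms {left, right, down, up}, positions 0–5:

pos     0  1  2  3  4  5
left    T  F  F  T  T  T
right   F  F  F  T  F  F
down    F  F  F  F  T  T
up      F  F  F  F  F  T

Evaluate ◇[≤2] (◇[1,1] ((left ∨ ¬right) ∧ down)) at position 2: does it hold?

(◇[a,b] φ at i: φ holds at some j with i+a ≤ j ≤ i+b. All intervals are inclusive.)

True

Check ◇[1,1] ((left ∨ ¬right) ∧ down) at each j in [2,4]:
  j=2: fails (none in [3,3])
  j=3: holds (witness at 4)
  j=4: holds (witness at 5)
Found at j=3 → formula holds.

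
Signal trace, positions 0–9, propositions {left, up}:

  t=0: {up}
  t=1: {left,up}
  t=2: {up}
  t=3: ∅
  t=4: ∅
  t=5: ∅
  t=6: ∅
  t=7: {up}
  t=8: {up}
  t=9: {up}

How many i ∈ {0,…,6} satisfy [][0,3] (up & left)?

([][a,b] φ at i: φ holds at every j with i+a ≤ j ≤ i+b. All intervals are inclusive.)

Evaluate at each i in [0,6]:
  i=0: ✗ (fails at j=0)
  i=1: ✗ (fails at j=2)
  i=2: ✗ (fails at j=2)
  i=3: ✗ (fails at j=3)
  i=4: ✗ (fails at j=4)
  i=5: ✗ (fails at j=5)
  i=6: ✗ (fails at j=6)
Positions where it holds: {} → 0.

0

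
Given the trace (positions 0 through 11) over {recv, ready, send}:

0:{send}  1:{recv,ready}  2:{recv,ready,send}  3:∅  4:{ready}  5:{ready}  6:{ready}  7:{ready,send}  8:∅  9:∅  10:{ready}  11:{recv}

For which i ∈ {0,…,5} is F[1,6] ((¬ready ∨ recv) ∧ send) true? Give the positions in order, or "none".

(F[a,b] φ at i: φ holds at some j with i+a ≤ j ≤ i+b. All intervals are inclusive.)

0, 1

Evaluate at each i in [0,5]:
  i=0: ✓ (witness j=2)
  i=1: ✓ (witness j=2)
  i=2: ✗ (none in [3,8])
  i=3: ✗ (none in [4,9])
  i=4: ✗ (none in [5,10])
  i=5: ✗ (none in [6,11])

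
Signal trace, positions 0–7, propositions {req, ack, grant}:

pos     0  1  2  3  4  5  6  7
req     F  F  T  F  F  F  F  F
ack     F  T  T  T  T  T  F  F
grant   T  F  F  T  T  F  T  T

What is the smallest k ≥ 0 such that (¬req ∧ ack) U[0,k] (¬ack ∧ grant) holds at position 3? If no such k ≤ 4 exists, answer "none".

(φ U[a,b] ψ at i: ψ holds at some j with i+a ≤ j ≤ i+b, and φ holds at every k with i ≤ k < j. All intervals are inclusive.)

Need earliest j ≥ 3 with (¬ack ∧ grant), and (¬req ∧ ack) at every k in [3,j-1].
  j=3: rhs fails.
  j=4: rhs fails.
  j=5: rhs fails.
  j=6: rhs holds; lhs holds on [3,5]. k = 3.

3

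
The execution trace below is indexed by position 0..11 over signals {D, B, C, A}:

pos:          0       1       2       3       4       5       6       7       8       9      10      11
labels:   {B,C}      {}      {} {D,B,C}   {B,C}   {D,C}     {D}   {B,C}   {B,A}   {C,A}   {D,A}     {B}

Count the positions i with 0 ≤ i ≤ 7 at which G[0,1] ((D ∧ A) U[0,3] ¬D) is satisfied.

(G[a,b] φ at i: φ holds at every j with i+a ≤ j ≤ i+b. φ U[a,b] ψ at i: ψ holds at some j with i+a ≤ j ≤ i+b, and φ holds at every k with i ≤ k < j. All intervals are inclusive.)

3

Evaluate at each i in [0,7]:
  i=0: ✓ (all of [0,1])
  i=1: ✓ (all of [1,2])
  i=2: ✗ (fails at j=3)
  i=3: ✗ (fails at j=3)
  i=4: ✗ (fails at j=5)
  i=5: ✗ (fails at j=5)
  i=6: ✗ (fails at j=6)
  i=7: ✓ (all of [7,8])
Positions where it holds: {0, 1, 7} → 3.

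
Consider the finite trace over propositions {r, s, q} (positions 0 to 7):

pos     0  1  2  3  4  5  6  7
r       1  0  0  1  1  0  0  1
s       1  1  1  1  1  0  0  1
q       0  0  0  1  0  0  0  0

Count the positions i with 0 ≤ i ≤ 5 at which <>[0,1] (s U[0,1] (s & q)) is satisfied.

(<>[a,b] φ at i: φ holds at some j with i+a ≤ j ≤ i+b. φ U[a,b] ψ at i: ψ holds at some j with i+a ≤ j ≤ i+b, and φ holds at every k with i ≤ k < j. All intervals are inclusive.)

3

Evaluate at each i in [0,5]:
  i=0: ✗ (none in [0,1])
  i=1: ✓ (witness j=2)
  i=2: ✓ (witness j=2)
  i=3: ✓ (witness j=3)
  i=4: ✗ (none in [4,5])
  i=5: ✗ (none in [5,6])
Positions where it holds: {1, 2, 3} → 3.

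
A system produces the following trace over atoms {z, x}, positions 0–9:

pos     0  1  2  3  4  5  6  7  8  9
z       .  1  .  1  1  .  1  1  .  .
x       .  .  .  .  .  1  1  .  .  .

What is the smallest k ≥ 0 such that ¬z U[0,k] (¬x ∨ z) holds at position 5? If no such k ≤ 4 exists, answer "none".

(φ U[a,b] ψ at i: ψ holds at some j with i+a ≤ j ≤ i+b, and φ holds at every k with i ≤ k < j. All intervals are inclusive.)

Need earliest j ≥ 5 with (¬x ∨ z), and ¬z at every k in [5,j-1].
  j=5: rhs fails.
  j=6: rhs holds; lhs holds on [5,5]. k = 1.

1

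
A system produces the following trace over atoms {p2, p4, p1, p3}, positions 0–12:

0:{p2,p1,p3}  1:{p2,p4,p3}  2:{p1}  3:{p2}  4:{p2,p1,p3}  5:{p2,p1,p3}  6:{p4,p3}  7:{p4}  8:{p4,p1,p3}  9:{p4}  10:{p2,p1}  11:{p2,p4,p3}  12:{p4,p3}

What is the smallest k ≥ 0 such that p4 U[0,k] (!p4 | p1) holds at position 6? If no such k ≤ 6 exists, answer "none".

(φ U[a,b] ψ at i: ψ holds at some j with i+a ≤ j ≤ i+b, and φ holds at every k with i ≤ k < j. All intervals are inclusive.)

2

Need earliest j ≥ 6 with (!p4 | p1), and p4 at every k in [6,j-1].
  j=6: rhs fails.
  j=7: rhs fails.
  j=8: rhs holds; lhs holds on [6,7]. k = 2.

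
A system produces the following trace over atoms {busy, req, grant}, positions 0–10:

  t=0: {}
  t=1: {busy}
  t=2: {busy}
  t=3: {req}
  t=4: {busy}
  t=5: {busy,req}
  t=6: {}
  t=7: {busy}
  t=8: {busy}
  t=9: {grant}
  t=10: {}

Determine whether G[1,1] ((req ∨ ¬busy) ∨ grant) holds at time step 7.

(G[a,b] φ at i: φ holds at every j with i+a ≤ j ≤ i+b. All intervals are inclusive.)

False

Check ((req ∨ ¬busy) ∨ grant) at every j in [8,8]:
  j=8: false
Fails at j=8 → formula fails.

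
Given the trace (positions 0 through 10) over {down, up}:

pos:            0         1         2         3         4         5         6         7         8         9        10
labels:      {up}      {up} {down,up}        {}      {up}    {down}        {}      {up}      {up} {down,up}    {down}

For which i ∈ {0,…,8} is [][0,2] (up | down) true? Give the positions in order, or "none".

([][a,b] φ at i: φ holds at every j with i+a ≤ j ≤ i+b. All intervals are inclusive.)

Evaluate at each i in [0,8]:
  i=0: ✓ (all of [0,2])
  i=1: ✗ (fails at j=3)
  i=2: ✗ (fails at j=3)
  i=3: ✗ (fails at j=3)
  i=4: ✗ (fails at j=6)
  i=5: ✗ (fails at j=6)
  i=6: ✗ (fails at j=6)
  i=7: ✓ (all of [7,9])
  i=8: ✓ (all of [8,10])

0, 7, 8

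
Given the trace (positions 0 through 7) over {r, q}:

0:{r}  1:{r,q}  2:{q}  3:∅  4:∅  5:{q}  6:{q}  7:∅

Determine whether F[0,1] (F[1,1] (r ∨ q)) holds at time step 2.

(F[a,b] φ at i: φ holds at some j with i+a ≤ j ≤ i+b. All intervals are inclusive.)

Check F[1,1] (r ∨ q) at each j in [2,3]:
  j=2: fails (none in [3,3])
  j=3: fails (none in [4,4])
No position in the window satisfies it → formula fails.

Does not hold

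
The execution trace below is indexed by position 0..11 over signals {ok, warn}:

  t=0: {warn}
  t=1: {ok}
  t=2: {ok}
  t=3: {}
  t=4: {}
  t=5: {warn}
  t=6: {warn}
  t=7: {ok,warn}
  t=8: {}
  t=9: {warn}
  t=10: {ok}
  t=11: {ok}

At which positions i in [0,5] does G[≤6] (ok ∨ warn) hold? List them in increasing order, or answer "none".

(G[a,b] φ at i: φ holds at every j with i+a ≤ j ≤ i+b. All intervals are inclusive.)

Evaluate at each i in [0,5]:
  i=0: ✗ (fails at j=3)
  i=1: ✗ (fails at j=3)
  i=2: ✗ (fails at j=3)
  i=3: ✗ (fails at j=3)
  i=4: ✗ (fails at j=4)
  i=5: ✗ (fails at j=8)

none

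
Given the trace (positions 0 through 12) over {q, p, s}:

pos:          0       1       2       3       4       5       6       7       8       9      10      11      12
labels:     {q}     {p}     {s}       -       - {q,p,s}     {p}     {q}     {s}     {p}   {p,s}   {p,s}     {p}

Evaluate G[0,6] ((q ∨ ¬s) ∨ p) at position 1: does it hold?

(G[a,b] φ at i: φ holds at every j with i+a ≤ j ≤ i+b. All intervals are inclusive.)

Check ((q ∨ ¬s) ∨ p) at every j in [1,7]:
  j=1: true
  j=2: false
  j=3: true
  j=4: true
  j=5: true
  j=6: true
  j=7: true
Fails at j=2 → formula fails.

Does not hold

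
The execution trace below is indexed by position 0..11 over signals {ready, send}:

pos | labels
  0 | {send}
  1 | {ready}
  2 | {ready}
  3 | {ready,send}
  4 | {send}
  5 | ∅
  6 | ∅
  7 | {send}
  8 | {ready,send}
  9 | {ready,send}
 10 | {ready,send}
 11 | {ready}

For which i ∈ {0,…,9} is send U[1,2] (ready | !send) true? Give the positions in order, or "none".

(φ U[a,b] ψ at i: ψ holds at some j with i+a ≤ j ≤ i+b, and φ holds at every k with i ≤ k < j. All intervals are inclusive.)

Evaluate at each i in [0,9]:
  i=0: ✓ (rhs at j=1; lhs holds on [0,0])
  i=1: ✗ (lhs fails at k=1 before rhs at j=2)
  i=2: ✗ (lhs fails at k=2 before rhs at j=3)
  i=3: ✓ (rhs at j=5; lhs holds on [3,4])
  i=4: ✓ (rhs at j=5; lhs holds on [4,4])
  i=5: ✗ (lhs fails at k=5 before rhs at j=6)
  i=6: ✗ (lhs fails at k=6 before rhs at j=8)
  i=7: ✓ (rhs at j=8; lhs holds on [7,7])
  i=8: ✓ (rhs at j=9; lhs holds on [8,8])
  i=9: ✓ (rhs at j=10; lhs holds on [9,9])

0, 3, 4, 7, 8, 9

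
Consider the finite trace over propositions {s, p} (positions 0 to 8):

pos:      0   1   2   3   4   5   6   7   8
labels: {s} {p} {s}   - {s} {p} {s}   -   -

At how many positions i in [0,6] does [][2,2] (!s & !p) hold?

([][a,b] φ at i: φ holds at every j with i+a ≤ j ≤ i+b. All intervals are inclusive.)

3

Evaluate at each i in [0,6]:
  i=0: ✗ (fails at j=2)
  i=1: ✓ (all of [3,3])
  i=2: ✗ (fails at j=4)
  i=3: ✗ (fails at j=5)
  i=4: ✗ (fails at j=6)
  i=5: ✓ (all of [7,7])
  i=6: ✓ (all of [8,8])
Positions where it holds: {1, 5, 6} → 3.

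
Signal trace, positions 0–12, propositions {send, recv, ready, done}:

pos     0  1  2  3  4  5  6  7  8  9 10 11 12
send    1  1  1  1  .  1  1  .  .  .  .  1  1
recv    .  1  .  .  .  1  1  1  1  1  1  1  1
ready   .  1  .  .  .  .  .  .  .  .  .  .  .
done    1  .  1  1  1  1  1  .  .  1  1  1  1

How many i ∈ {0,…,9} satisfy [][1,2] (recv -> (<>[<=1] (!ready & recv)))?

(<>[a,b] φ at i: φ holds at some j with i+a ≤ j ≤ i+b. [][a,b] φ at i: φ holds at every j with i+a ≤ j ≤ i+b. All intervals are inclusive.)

9

Evaluate at each i in [0,9]:
  i=0: ✗ (fails at j=1)
  i=1: ✓ (all of [2,3])
  i=2: ✓ (all of [3,4])
  i=3: ✓ (all of [4,5])
  i=4: ✓ (all of [5,6])
  i=5: ✓ (all of [6,7])
  i=6: ✓ (all of [7,8])
  i=7: ✓ (all of [8,9])
  i=8: ✓ (all of [9,10])
  i=9: ✓ (all of [10,11])
Positions where it holds: {1, 2, 3, 4, 5, 6, 7, 8, 9} → 9.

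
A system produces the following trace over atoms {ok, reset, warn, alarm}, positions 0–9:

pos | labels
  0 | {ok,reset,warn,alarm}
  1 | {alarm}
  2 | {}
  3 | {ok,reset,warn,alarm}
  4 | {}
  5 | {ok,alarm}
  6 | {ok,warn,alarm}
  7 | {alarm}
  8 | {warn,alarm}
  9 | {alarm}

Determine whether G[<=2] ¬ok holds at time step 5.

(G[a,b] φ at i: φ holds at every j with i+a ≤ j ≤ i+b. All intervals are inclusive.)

Does not hold

Check ¬ok at every j in [5,7]:
  j=5: false
  j=6: false
  j=7: true
Fails at j=5 → formula fails.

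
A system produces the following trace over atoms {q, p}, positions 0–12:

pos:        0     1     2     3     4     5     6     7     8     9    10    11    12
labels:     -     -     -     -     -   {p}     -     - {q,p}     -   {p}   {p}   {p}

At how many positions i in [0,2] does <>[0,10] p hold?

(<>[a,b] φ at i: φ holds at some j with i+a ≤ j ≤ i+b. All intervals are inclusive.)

Evaluate at each i in [0,2]:
  i=0: ✓ (witness j=5)
  i=1: ✓ (witness j=5)
  i=2: ✓ (witness j=5)
Positions where it holds: {0, 1, 2} → 3.

3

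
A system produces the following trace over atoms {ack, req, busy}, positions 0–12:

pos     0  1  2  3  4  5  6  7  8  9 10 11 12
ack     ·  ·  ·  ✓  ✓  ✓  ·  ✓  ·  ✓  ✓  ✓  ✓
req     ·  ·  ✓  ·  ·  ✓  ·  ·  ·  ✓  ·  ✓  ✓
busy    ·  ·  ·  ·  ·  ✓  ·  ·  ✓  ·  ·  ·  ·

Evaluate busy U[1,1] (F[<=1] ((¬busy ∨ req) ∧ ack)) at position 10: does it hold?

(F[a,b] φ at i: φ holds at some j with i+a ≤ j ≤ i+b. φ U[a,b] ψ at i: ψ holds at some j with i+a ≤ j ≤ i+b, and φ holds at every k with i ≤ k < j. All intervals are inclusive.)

Need some j in [11,11] with F[<=1] ((¬busy ∨ req) ∧ ack), and busy at every k in [10,j-1].
  j=11: F[<=1] ((¬busy ∨ req) ∧ ack) holds, but busy fails at k=10 → not this j.
No j in the window works → until fails.

Does not hold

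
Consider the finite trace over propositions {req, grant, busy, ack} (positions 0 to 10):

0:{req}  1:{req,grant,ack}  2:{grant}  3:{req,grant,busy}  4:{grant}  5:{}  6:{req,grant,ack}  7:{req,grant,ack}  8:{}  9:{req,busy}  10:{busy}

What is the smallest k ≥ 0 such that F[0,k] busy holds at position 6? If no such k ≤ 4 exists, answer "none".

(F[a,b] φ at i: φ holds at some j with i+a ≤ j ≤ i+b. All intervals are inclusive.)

Scan j = 6,7,… for busy:
  j=6: fails
  j=7: fails
  j=8: fails
  j=9: holds
First hit at j=9, so smallest k = 9-6 = 3.

3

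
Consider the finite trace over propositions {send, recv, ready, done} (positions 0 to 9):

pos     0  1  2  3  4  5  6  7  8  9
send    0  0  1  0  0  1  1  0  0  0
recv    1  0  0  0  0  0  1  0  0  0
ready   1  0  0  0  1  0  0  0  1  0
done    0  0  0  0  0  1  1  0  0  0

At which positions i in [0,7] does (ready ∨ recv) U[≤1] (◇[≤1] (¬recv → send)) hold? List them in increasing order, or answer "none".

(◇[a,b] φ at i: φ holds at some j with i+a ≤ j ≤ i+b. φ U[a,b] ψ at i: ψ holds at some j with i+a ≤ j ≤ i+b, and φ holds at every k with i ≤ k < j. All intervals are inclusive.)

0, 1, 2, 4, 5, 6

Evaluate at each i in [0,7]:
  i=0: ✓ (rhs at j=0)
  i=1: ✓ (rhs at j=1)
  i=2: ✓ (rhs at j=2)
  i=3: ✗ (lhs fails at k=3 before rhs at j=4)
  i=4: ✓ (rhs at j=4)
  i=5: ✓ (rhs at j=5)
  i=6: ✓ (rhs at j=6)
  i=7: ✗ (no rhs in [7,8])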